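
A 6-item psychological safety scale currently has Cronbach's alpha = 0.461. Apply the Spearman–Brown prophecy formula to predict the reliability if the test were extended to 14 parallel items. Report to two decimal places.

predicted reliability = 0.67

Length factor m = 14/6 = 2.3333
α' = m·α / (1 + (m−1)·α)
   = 14/6 × 0.461 / (1 + (14/6 − 1) × 0.461)
   = 1.0757 / 1.6147 = 0.67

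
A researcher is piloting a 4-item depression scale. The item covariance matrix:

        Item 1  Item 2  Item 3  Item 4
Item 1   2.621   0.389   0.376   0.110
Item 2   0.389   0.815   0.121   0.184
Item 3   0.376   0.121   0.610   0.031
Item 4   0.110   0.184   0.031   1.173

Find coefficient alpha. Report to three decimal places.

α = 0.423

ΣVar(i) = 2.621 + 0.815 + 0.610 + 1.173 = 5.219
Σ_{i<j} σ_ij = 1.211
σ²_total = 5.219 + 2 × 1.211 = 7.641
α = (k/(k−1))·(1 − ΣVar(i)/σ²_total) = (4/3)·(1 − 5.219/7.641) = 0.423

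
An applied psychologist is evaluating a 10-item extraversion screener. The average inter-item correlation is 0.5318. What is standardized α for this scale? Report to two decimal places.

Standardized α = k·r̄ / (1 + (k−1)·r̄) = 10 × 0.5318 / (1 + 9 × 0.5318)
  = 5.3180 / 5.7862 = 0.92

standardized α = 0.92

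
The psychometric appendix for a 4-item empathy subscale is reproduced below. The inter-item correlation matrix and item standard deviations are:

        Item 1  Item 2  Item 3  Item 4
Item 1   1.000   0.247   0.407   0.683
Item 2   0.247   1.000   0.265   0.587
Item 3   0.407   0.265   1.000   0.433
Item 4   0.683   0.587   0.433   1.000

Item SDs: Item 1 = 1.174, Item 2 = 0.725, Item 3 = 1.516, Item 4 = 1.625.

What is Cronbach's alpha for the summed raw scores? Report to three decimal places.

Σσ²ᵢ = 1.174² + 0.725² + 1.516² + 1.625² = 6.8428
Covariances σ_ij = r_ij · s_i · s_j:
  σ(Item 1,Item 2) = 0.247 × 1.174 × 0.725 = 0.2102
  σ(Item 1,Item 3) = 0.407 × 1.174 × 1.516 = 0.7244
  σ(Item 1,Item 4) = 0.683 × 1.174 × 1.625 = 1.3030
  σ(Item 2,Item 3) = 0.265 × 0.725 × 1.516 = 0.2913
  σ(Item 2,Item 4) = 0.587 × 0.725 × 1.625 = 0.6916
  σ(Item 3,Item 4) = 0.433 × 1.516 × 1.625 = 1.0667
σ²_T = Σσ²ᵢ + 2·Σσ_ij = 6.8428 + 2 × 4.2872 = 15.4172
α = (4/3)·(1 − 6.8428/15.4172) = 0.742

α = 0.742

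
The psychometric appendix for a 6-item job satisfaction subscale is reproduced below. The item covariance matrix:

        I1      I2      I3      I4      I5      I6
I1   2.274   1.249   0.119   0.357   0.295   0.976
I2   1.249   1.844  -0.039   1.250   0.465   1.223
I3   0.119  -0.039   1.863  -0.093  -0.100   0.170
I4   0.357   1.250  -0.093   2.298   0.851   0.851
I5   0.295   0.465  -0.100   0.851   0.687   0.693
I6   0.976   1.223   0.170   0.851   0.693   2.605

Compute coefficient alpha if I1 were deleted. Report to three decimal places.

Remaining items: I2, I3, I4, I5, I6 (k = 5).
Σσ²ᵢ = 1.844 + 1.863 + 2.298 + 0.687 + 2.605 = 9.297
σ²_T = 9.297 + 2 × 5.271 = 19.839
α (item deleted) = (5/4)·(1 − 9.297/19.839) = 0.664

α = 0.664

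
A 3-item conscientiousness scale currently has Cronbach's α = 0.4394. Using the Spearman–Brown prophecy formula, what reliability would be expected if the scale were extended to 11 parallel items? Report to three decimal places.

Length factor m = 11/3 = 3.6667
α' = m·α / (1 + (m−1)·α)
   = 11/3 × 0.4394 / (1 + (11/3 − 1) × 0.4394)
   = 1.6111 / 2.1717 = 0.742

predicted reliability = 0.742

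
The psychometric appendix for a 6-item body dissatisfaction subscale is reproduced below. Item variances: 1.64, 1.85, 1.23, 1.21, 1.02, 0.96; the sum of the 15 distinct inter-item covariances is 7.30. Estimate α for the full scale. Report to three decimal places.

α = 0.778

Σσ²ᵢ = 1.64 + 1.85 + 1.23 + 1.21 + 1.02 + 0.96 = 7.91
Sum of distinct covariances = 7.30
total variance = Σσ²ᵢ + 2·Σcov = 7.91 + 2 × 7.30 = 22.51
α = (6/5)·(1 − 7.91/22.51) = 0.778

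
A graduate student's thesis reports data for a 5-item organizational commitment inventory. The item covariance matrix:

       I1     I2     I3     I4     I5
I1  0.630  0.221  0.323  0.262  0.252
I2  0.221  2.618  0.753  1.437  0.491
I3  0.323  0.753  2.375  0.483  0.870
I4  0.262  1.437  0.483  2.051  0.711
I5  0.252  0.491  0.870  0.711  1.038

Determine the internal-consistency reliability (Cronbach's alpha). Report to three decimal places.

Σσ²ᵢ = 0.630 + 2.618 + 2.375 + 2.051 + 1.038 = 8.712
Sum of off-diagonal covariances = 5.803
total variance = 8.712 + 2 × 5.803 = 20.318
α = (k/(k−1))·(1 − Σσ²ᵢ/total variance) = (5/4)·(1 − 8.712/20.318) = 0.714

Cronbach's alpha = 0.714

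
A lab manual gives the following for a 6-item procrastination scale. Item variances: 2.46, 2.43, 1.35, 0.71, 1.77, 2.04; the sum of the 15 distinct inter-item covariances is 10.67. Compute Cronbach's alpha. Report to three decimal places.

α = 0.798

Σσ²ᵢ = 2.46 + 2.43 + 1.35 + 0.71 + 1.77 + 2.04 = 10.76
Sum of distinct covariances = 10.67
σ²_T = Σσ²ᵢ + 2·Σcov = 10.76 + 2 × 10.67 = 32.10
α = (6/5)·(1 − 10.76/32.10) = 0.798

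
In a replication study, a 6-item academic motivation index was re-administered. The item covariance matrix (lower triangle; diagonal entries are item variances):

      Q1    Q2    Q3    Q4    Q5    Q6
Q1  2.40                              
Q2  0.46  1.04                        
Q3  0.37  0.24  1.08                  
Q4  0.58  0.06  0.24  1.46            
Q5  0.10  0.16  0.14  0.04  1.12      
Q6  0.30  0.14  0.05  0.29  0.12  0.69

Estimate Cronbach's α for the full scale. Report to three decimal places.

Σσᵢ² = 2.40 + 1.04 + 1.08 + 1.46 + 1.12 + 0.69 = 7.79
Sum of the distinct covariances = 3.29
σ²_total = 7.79 + 2 × 3.29 = 14.37
α = (k/(k−1))·(1 − Σσᵢ²/σ²_total) = (6/5)·(1 − 7.79/14.37) = 0.549

α = 0.549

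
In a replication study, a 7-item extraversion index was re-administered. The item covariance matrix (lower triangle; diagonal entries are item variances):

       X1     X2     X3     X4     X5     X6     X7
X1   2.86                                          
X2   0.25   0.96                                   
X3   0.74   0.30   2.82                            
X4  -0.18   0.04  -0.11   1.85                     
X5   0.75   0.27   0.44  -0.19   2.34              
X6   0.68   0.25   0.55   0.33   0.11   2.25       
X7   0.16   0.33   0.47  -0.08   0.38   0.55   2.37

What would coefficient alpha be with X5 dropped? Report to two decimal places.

α = 0.47

Remaining items: X1, X2, X3, X4, X6, X7 (k = 6).
sum of item variances = 2.86 + 0.96 + 2.82 + 1.85 + 2.25 + 2.37 = 13.11
total variance = 13.11 + 2 × 4.28 = 21.67
α (item deleted) = (6/5)·(1 − 13.11/21.67) = 0.47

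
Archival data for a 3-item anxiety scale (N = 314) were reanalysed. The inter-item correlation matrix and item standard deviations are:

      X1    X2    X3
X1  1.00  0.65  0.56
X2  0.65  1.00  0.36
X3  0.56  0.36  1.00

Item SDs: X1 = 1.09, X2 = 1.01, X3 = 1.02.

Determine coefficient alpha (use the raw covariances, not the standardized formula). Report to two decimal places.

Σσ²ᵢ = 1.09² + 1.01² + 1.02² = 3.2486
Covariances σ_ij = r_ij · s_i · s_j:
  σ(X1,X2) = 0.65 × 1.09 × 1.01 = 0.7156
  σ(X1,X3) = 0.56 × 1.09 × 1.02 = 0.6226
  σ(X2,X3) = 0.36 × 1.01 × 1.02 = 0.3709
σ²_T = Σσ²ᵢ + 2·Σσ_ij = 3.2486 + 2 × 1.7091 = 6.6668
α = (3/2)·(1 − 3.2486/6.6668) = 0.77

coefficient alpha = 0.77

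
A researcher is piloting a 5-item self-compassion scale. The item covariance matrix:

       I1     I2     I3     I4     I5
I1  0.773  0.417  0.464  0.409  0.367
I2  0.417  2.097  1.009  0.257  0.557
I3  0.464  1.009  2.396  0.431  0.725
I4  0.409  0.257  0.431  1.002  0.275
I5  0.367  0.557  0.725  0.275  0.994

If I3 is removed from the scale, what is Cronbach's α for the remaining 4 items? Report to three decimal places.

Cronbach's α = 0.645

Remaining items: I1, I2, I4, I5 (k = 4).
Σσ²ᵢ = 0.773 + 2.097 + 1.002 + 0.994 = 4.866
σ²_total = 4.866 + 2 × 2.282 = 9.430
α (item deleted) = (4/3)·(1 − 4.866/9.430) = 0.645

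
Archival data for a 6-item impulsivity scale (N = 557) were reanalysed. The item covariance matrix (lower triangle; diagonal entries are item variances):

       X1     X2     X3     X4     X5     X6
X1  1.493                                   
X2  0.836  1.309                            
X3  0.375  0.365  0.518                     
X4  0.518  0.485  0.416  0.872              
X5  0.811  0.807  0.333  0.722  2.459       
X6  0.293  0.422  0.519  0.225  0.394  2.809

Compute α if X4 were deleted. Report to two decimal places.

α = 0.68

Remaining items: X1, X2, X3, X5, X6 (k = 5).
Σσ²ᵢ = 1.493 + 1.309 + 0.518 + 2.459 + 2.809 = 8.588
total variance = 8.588 + 2 × 5.155 = 18.898
α (item deleted) = (5/4)·(1 − 8.588/18.898) = 0.68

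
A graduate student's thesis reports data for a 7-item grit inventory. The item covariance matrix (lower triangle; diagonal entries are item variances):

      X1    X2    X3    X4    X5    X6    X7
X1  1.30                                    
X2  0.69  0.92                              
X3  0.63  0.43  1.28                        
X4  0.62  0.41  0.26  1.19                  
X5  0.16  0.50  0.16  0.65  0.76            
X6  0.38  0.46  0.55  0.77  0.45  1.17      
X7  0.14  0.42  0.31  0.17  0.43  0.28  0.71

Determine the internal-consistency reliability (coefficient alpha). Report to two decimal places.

α = 0.83

Σσᵢ² = 1.30 + 0.92 + 1.28 + 1.19 + 0.76 + 1.17 + 0.71 = 7.33
Sum of the distinct covariances = 8.87
total variance = 7.33 + 2 × 8.87 = 25.07
α = (k/(k−1))·(1 − Σσᵢ²/total variance) = (7/6)·(1 − 7.33/25.07) = 0.83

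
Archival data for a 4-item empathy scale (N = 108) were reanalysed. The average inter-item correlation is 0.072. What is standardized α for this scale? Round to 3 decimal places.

α = 0.237

Standardized α = k·r̄ / (1 + (k−1)·r̄) = 4 × 0.072 / (1 + 3 × 0.072)
  = 0.2880 / 1.2160 = 0.237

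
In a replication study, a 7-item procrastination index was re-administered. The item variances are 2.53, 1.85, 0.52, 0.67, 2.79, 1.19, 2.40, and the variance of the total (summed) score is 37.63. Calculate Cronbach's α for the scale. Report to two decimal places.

Cronbach's α = 0.80

ΣVar(i) = 2.53 + 1.85 + 0.52 + 0.67 + 2.79 + 1.19 + 2.40 = 11.95
α = (k/(k−1))·(1 − ΣVar(i)/σ²_T) = (7/6)·(1 − 11.95/37.63) = 0.80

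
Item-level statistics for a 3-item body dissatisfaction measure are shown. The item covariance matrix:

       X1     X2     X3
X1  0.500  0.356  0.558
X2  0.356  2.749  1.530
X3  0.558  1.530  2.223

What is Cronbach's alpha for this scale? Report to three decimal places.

sum of item variances = 0.500 + 2.749 + 2.223 = 5.472
Sum of off-diagonal covariances = 2.444
Var(T) = 5.472 + 2 × 2.444 = 10.360
α = (k/(k−1))·(1 − sum of item variances/Var(T)) = (3/2)·(1 − 5.472/10.360) = 0.708

α = 0.708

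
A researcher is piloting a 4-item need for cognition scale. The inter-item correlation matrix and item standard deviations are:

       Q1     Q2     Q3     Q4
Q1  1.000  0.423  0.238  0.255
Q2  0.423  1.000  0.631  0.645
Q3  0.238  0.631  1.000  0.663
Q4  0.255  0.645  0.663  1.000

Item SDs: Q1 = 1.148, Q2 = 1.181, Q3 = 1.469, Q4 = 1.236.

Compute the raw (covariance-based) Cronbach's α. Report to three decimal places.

Cronbach's α = 0.785

Σσ²ᵢ = 1.148² + 1.181² + 1.469² + 1.236² = 6.3983
Covariances σ_ij = r_ij · s_i · s_j:
  σ(Q1,Q2) = 0.423 × 1.148 × 1.181 = 0.5735
  σ(Q1,Q3) = 0.238 × 1.148 × 1.469 = 0.4014
  σ(Q1,Q4) = 0.255 × 1.148 × 1.236 = 0.3618
  σ(Q2,Q3) = 0.631 × 1.181 × 1.469 = 1.0947
  σ(Q2,Q4) = 0.645 × 1.181 × 1.236 = 0.9415
  σ(Q3,Q4) = 0.663 × 1.469 × 1.236 = 1.2038
σ²_T = Σσ²ᵢ + 2·Σσ_ij = 6.3983 + 2 × 4.5767 = 15.5517
α = (4/3)·(1 − 6.3983/15.5517) = 0.785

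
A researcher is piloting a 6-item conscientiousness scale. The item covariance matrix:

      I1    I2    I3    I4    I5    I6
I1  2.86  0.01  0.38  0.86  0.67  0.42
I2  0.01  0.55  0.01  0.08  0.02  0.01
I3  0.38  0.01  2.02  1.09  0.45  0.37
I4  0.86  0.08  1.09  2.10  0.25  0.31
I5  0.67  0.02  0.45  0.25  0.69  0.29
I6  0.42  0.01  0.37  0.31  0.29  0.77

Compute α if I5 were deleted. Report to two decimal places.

α = 0.58

Remaining items: I1, I2, I3, I4, I6 (k = 5).
ΣVar(i) = 2.86 + 0.55 + 2.02 + 2.10 + 0.77 = 8.30
Var(T) = 8.30 + 2 × 3.54 = 15.38
α (item deleted) = (5/4)·(1 − 8.30/15.38) = 0.58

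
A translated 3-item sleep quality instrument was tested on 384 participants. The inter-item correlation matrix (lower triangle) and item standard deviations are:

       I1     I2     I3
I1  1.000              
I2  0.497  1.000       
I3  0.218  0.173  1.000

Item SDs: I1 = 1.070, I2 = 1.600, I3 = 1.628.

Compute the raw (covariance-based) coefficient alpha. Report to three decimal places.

Σσ²ᵢ = 1.070² + 1.600² + 1.628² = 6.3553
Covariances σ_ij = r_ij · s_i · s_j:
  σ(I1,I2) = 0.497 × 1.070 × 1.600 = 0.8509
  σ(I1,I3) = 0.218 × 1.070 × 1.628 = 0.3797
  σ(I2,I3) = 0.173 × 1.600 × 1.628 = 0.4506
σ²_T = Σσ²ᵢ + 2·Σσ_ij = 6.3553 + 2 × 1.6812 = 9.7177
α = (3/2)·(1 − 6.3553/9.7177) = 0.519

α = 0.519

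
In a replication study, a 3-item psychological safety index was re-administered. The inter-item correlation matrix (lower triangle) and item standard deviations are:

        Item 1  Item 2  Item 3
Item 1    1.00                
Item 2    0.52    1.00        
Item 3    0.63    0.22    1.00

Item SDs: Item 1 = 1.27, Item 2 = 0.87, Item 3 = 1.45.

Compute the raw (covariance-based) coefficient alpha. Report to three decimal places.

coefficient alpha = 0.710

Σσ²ᵢ = 1.27² + 0.87² + 1.45² = 4.4723
Covariances σ_ij = r_ij · s_i · s_j:
  σ(Item 1,Item 2) = 0.52 × 1.27 × 0.87 = 0.5745
  σ(Item 1,Item 3) = 0.63 × 1.27 × 1.45 = 1.1601
  σ(Item 2,Item 3) = 0.22 × 0.87 × 1.45 = 0.2775
σ²_T = Σσ²ᵢ + 2·Σσ_ij = 4.4723 + 2 × 2.0121 = 8.4965
α = (3/2)·(1 − 4.4723/8.4965) = 0.710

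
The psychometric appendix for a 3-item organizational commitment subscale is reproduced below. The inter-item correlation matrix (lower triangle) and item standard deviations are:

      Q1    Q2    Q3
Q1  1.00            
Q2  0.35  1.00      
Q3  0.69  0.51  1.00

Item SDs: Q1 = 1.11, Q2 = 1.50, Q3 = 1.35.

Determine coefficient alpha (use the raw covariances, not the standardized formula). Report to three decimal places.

coefficient alpha = 0.750

Σσ²ᵢ = 1.11² + 1.50² + 1.35² = 5.3046
Covariances σ_ij = r_ij · s_i · s_j:
  σ(Q1,Q2) = 0.35 × 1.11 × 1.50 = 0.5827
  σ(Q1,Q3) = 0.69 × 1.11 × 1.35 = 1.0340
  σ(Q2,Q3) = 0.51 × 1.50 × 1.35 = 1.0328
σ²_T = Σσ²ᵢ + 2·Σσ_ij = 5.3046 + 2 × 2.6495 = 10.6036
α = (3/2)·(1 − 5.3046/10.6036) = 0.750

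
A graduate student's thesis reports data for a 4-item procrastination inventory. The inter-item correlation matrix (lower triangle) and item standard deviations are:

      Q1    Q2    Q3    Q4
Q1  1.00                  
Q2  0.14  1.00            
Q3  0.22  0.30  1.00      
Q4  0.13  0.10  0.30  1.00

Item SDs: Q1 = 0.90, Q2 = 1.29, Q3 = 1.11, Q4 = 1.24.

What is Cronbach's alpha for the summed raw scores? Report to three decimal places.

Σσ²ᵢ = 0.90² + 1.29² + 1.11² + 1.24² = 5.2438
Covariances σ_ij = r_ij · s_i · s_j:
  σ(Q1,Q2) = 0.14 × 0.90 × 1.29 = 0.1625
  σ(Q1,Q3) = 0.22 × 0.90 × 1.11 = 0.2198
  σ(Q1,Q4) = 0.13 × 0.90 × 1.24 = 0.1451
  σ(Q2,Q3) = 0.30 × 1.29 × 1.11 = 0.4296
  σ(Q2,Q4) = 0.10 × 1.29 × 1.24 = 0.1600
  σ(Q3,Q4) = 0.30 × 1.11 × 1.24 = 0.4129
σ²_T = Σσ²ᵢ + 2·Σσ_ij = 5.2438 + 2 × 1.5299 = 8.3036
α = (4/3)·(1 − 5.2438/8.3036) = 0.491

α = 0.491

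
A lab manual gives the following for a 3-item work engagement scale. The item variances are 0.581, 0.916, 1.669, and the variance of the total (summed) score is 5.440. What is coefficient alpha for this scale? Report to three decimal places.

coefficient alpha = 0.627

Σσ²ᵢ = 0.581 + 0.916 + 1.669 = 3.166
α = (k/(k−1))·(1 − Σσ²ᵢ/total variance) = (3/2)·(1 − 3.166/5.440) = 0.627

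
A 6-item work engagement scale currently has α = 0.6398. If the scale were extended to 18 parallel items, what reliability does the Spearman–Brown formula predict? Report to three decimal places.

Length factor m = 18/6 = 3.0000
α' = m·α / (1 + (m−1)·α)
   = 18/6 × 0.6398 / (1 + (18/6 − 1) × 0.6398)
   = 1.9194 / 2.2796 = 0.842

predicted reliability = 0.842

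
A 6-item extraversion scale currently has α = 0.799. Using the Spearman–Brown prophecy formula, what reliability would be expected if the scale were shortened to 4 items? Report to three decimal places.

Length factor m = 4/6 = 0.6667
α' = m·α / (1 − (1−m)·α)
   = 4/6 × 0.799 / (1 − (1 − 4/6) × 0.799)
   = 0.5327 / 0.7337 = 0.726

predicted reliability = 0.726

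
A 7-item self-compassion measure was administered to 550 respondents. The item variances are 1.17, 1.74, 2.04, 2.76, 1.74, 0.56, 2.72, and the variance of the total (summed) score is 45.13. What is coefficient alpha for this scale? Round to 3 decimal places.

coefficient alpha = 0.838

sum of item variances = 1.17 + 1.74 + 2.04 + 2.76 + 1.74 + 0.56 + 2.72 = 12.73
α = (k/(k−1))·(1 − sum of item variances/σ²_T) = (7/6)·(1 − 12.73/45.13) = 0.838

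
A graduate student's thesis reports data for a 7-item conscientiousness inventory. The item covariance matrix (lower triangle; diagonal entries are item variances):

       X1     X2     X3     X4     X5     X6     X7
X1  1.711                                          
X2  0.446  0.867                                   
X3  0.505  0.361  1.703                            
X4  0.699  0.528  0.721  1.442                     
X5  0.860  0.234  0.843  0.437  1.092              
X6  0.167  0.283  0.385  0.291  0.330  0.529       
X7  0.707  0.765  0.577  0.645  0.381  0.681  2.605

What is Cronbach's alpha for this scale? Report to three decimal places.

α = 0.800

ΣVar(i) = 1.711 + 0.867 + 1.703 + 1.442 + 1.092 + 0.529 + 2.605 = 9.949
Σ_{i<j} σ_ij = 10.846
Var(T) = 9.949 + 2 × 10.846 = 31.641
α = (k/(k−1))·(1 − ΣVar(i)/Var(T)) = (7/6)·(1 − 9.949/31.641) = 0.800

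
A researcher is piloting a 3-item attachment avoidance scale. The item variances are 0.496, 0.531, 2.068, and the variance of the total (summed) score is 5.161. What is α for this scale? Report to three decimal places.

α = 0.600

Σσ²ᵢ = 0.496 + 0.531 + 2.068 = 3.095
α = (k/(k−1))·(1 − Σσ²ᵢ/total variance) = (3/2)·(1 − 3.095/5.161) = 0.600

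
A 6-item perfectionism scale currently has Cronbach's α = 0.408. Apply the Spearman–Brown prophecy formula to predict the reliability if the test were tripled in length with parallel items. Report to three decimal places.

Length factor m = 3
α' = m·α / (1 + (m−1)·α)
   = 3 × 0.408 / (1 + (3 − 1) × 0.408)
   = 1.2240 / 1.8160 = 0.674

predicted reliability = 0.674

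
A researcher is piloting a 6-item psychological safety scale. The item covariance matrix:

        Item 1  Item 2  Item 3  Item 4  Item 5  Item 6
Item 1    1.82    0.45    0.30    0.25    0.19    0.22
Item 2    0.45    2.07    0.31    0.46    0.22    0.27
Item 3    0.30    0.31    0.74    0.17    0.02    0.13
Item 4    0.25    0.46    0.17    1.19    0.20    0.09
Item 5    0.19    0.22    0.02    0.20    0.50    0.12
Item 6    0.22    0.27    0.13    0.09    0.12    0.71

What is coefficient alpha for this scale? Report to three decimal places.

ΣVar(i) = 1.82 + 2.07 + 0.74 + 1.19 + 0.50 + 0.71 = 7.03
Σ_{i<j} σ_ij = 3.40
total variance = 7.03 + 2 × 3.40 = 13.83
α = (k/(k−1))·(1 − ΣVar(i)/total variance) = (6/5)·(1 − 7.03/13.83) = 0.590

coefficient alpha = 0.590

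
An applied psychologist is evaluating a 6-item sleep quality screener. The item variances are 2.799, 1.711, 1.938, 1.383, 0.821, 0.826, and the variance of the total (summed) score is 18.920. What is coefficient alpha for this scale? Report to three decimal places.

coefficient alpha = 0.599

sum of item variances = 2.799 + 1.711 + 1.938 + 1.383 + 0.821 + 0.826 = 9.478
α = (k/(k−1))·(1 − sum of item variances/Var(T)) = (6/5)·(1 − 9.478/18.920) = 0.599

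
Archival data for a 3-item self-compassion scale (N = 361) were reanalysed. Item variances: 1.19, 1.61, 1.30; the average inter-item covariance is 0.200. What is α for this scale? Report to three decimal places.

ΣVar(i) = 1.19 + 1.61 + 1.30 = 4.10
Sum of the 3 distinct covariances = 3 × 0.200 = 0.600
Var(T) = ΣVar(i) + 2·Σcov = 4.10 + 2 × 0.600 = 5.300
α = (3/2)·(1 − 4.10/5.300) = 0.340

α = 0.340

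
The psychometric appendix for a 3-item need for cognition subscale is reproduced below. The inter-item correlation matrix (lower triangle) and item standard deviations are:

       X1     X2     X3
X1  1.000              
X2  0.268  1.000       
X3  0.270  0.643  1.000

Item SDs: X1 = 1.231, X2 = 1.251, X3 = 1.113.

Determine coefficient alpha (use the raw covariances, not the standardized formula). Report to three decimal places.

α = 0.656

Σσ²ᵢ = 1.231² + 1.251² + 1.113² = 4.3191
Covariances σ_ij = r_ij · s_i · s_j:
  σ(X1,X2) = 0.268 × 1.231 × 1.251 = 0.4127
  σ(X1,X3) = 0.270 × 1.231 × 1.113 = 0.3699
  σ(X2,X3) = 0.643 × 1.251 × 1.113 = 0.8953
σ²_T = Σσ²ᵢ + 2·Σσ_ij = 4.3191 + 2 × 1.6779 = 7.6749
α = (3/2)·(1 − 4.3191/7.6749) = 0.656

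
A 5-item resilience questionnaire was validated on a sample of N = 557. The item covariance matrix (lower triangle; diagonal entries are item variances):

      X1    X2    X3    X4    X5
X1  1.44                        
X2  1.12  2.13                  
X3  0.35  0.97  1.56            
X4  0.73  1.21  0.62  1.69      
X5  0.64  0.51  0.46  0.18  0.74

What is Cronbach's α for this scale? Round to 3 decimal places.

α = 0.803

Σσ²ᵢ = 1.44 + 2.13 + 1.56 + 1.69 + 0.74 = 7.56
Sum of off-diagonal covariances = 6.79
σ²_T = 7.56 + 2 × 6.79 = 21.14
α = (k/(k−1))·(1 − Σσ²ᵢ/σ²_T) = (5/4)·(1 − 7.56/21.14) = 0.803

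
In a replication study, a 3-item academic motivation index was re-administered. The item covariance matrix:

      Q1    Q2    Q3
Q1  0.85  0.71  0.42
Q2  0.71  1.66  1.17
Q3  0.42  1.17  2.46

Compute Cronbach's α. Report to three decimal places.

Σσ²ᵢ = 0.85 + 1.66 + 2.46 = 4.97
Σ_{i<j} σ_ij = 2.30
total variance = 4.97 + 2 × 2.30 = 9.57
α = (k/(k−1))·(1 − Σσ²ᵢ/total variance) = (3/2)·(1 − 4.97/9.57) = 0.721

Cronbach's α = 0.721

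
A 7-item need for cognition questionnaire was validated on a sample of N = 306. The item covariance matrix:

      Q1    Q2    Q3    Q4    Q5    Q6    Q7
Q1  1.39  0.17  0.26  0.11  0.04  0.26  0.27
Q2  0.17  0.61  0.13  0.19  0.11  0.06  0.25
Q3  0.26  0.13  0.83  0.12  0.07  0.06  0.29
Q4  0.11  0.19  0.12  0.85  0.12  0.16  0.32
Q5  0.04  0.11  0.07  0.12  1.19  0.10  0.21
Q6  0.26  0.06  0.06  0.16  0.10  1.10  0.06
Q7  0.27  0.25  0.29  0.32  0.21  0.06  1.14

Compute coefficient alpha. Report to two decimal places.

α = 0.57

ΣVar(i) = 1.39 + 0.61 + 0.83 + 0.85 + 1.19 + 1.10 + 1.14 = 7.11
Sum of the distinct covariances = 3.36
σ²_T = 7.11 + 2 × 3.36 = 13.83
α = (k/(k−1))·(1 − ΣVar(i)/σ²_T) = (7/6)·(1 − 7.11/13.83) = 0.57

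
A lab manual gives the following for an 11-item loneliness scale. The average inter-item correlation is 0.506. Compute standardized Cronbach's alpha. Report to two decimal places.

Standardized α = k·r̄ / (1 + (k−1)·r̄) = 11 × 0.506 / (1 + 10 × 0.506)
  = 5.5660 / 6.0600 = 0.92

α = 0.92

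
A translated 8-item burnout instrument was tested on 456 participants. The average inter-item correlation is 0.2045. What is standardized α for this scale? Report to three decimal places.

Standardized α = k·r̄ / (1 + (k−1)·r̄) = 8 × 0.2045 / (1 + 7 × 0.2045)
  = 1.6360 / 2.4315 = 0.673

α = 0.673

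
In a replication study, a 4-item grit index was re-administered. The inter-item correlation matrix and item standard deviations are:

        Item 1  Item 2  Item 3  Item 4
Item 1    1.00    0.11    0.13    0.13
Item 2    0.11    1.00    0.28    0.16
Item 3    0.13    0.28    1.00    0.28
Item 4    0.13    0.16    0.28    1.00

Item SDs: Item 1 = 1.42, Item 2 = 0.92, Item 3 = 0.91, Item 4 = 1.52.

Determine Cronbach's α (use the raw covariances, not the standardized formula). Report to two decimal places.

Σσ²ᵢ = 1.42² + 0.92² + 0.91² + 1.52² = 6.0013
Covariances σ_ij = r_ij · s_i · s_j:
  σ(Item 1,Item 2) = 0.11 × 1.42 × 0.92 = 0.1437
  σ(Item 1,Item 3) = 0.13 × 1.42 × 0.91 = 0.1680
  σ(Item 1,Item 4) = 0.13 × 1.42 × 1.52 = 0.2806
  σ(Item 2,Item 3) = 0.28 × 0.92 × 0.91 = 0.2344
  σ(Item 2,Item 4) = 0.16 × 0.92 × 1.52 = 0.2237
  σ(Item 3,Item 4) = 0.28 × 0.91 × 1.52 = 0.3873
σ²_T = Σσ²ᵢ + 2·Σσ_ij = 6.0013 + 2 × 1.4377 = 8.8767
α = (4/3)·(1 − 6.0013/8.8767) = 0.43

α = 0.43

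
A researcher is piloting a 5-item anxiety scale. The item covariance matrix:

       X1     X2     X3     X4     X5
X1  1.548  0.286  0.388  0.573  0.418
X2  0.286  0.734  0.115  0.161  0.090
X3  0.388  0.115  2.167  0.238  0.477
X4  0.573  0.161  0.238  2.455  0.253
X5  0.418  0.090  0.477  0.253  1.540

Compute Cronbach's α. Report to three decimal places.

α = 0.519

Σσᵢ² = 1.548 + 0.734 + 2.167 + 2.455 + 1.540 = 8.444
Σ_{i<j} σ_ij = 2.999
Var(T) = 8.444 + 2 × 2.999 = 14.442
α = (k/(k−1))·(1 − Σσᵢ²/Var(T)) = (5/4)·(1 − 8.444/14.442) = 0.519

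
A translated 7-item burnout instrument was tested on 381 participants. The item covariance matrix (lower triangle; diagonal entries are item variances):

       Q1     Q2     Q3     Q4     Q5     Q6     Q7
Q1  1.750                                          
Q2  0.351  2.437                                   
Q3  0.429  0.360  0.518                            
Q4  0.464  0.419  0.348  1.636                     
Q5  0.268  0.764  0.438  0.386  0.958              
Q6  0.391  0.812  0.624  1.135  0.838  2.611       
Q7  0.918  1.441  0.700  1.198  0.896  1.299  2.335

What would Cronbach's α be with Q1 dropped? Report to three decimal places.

Remaining items: Q2, Q3, Q4, Q5, Q6, Q7 (k = 6).
ΣVar(i) = 2.437 + 0.518 + 1.636 + 0.958 + 2.611 + 2.335 = 10.495
Var(T) = 10.495 + 2 × 11.658 = 33.811
α (item deleted) = (6/5)·(1 − 10.495/33.811) = 0.828

α = 0.828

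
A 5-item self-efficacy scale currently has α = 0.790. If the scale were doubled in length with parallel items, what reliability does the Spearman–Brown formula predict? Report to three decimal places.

predicted reliability = 0.883

Length factor m = 2
α' = m·α / (1 + (m−1)·α)
   = 2 × 0.790 / (1 + (2 − 1) × 0.790)
   = 1.5800 / 1.7900 = 0.883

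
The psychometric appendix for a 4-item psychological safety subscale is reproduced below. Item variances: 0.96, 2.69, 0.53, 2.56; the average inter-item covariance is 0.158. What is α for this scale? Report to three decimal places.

sum of item variances = 0.96 + 2.69 + 0.53 + 2.56 = 6.74
Sum of the 6 distinct covariances = 6 × 0.158 = 0.948
total variance = sum of item variances + 2·Σcov = 6.74 + 2 × 0.948 = 8.636
α = (4/3)·(1 − 6.74/8.636) = 0.293

α = 0.293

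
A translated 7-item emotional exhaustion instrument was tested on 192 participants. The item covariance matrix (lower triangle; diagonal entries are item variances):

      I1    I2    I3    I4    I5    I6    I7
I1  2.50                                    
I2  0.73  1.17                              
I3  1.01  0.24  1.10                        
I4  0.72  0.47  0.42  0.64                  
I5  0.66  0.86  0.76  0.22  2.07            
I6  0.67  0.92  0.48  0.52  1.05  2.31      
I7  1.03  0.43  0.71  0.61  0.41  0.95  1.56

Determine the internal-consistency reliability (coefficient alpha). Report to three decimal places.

sum of item variances = 2.50 + 1.17 + 1.10 + 0.64 + 2.07 + 2.31 + 1.56 = 11.35
Sum of the distinct covariances = 13.87
σ²_T = 11.35 + 2 × 13.87 = 39.09
α = (k/(k−1))·(1 − sum of item variances/σ²_T) = (7/6)·(1 − 11.35/39.09) = 0.828

coefficient alpha = 0.828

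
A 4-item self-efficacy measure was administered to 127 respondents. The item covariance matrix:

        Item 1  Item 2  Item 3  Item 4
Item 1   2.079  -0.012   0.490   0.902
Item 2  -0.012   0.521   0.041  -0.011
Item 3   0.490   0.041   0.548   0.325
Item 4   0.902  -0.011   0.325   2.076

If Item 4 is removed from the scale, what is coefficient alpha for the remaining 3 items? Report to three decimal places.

Remaining items: Item 1, Item 2, Item 3 (k = 3).
Σσ²ᵢ = 2.079 + 0.521 + 0.548 = 3.148
σ²_total = 3.148 + 2 × 0.519 = 4.186
α (item deleted) = (3/2)·(1 − 3.148/4.186) = 0.372

coefficient alpha = 0.372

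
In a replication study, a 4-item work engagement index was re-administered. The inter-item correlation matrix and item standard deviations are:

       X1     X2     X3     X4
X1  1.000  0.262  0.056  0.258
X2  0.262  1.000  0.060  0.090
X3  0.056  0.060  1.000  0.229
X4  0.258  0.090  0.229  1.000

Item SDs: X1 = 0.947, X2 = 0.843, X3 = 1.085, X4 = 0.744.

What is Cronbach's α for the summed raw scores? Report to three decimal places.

Σσ²ᵢ = 0.947² + 0.843² + 1.085² + 0.744² = 3.3382
Covariances σ_ij = r_ij · s_i · s_j:
  σ(X1,X2) = 0.262 × 0.947 × 0.843 = 0.2092
  σ(X1,X3) = 0.056 × 0.947 × 1.085 = 0.0575
  σ(X1,X4) = 0.258 × 0.947 × 0.744 = 0.1818
  σ(X2,X3) = 0.060 × 0.843 × 1.085 = 0.0549
  σ(X2,X4) = 0.090 × 0.843 × 0.744 = 0.0564
  σ(X3,X4) = 0.229 × 1.085 × 0.744 = 0.1849
σ²_T = Σσ²ᵢ + 2·Σσ_ij = 3.3382 + 2 × 0.7447 = 4.8276
α = (4/3)·(1 − 3.3382/4.8276) = 0.411

α = 0.411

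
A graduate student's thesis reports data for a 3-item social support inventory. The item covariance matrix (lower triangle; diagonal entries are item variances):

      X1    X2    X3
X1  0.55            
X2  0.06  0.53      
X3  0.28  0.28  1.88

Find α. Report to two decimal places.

α = 0.44

Σσᵢ² = 0.55 + 0.53 + 1.88 = 2.96
Sum of the distinct covariances = 0.62
σ²_total = 2.96 + 2 × 0.62 = 4.20
α = (k/(k−1))·(1 − Σσᵢ²/σ²_total) = (3/2)·(1 − 2.96/4.20) = 0.44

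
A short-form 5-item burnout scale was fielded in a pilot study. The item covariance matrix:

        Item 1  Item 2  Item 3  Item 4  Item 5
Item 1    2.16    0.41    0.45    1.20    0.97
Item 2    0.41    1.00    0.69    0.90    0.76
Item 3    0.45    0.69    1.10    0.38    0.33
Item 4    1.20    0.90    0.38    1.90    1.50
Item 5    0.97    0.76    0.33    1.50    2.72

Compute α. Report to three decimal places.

α = 0.789

sum of item variances = 2.16 + 1.00 + 1.10 + 1.90 + 2.72 = 8.88
Sum of off-diagonal covariances = 7.59
σ²_total = 8.88 + 2 × 7.59 = 24.06
α = (k/(k−1))·(1 − sum of item variances/σ²_total) = (5/4)·(1 − 8.88/24.06) = 0.789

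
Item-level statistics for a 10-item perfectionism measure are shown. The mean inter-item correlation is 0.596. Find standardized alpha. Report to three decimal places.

Standardized α = k·r̄ / (1 + (k−1)·r̄) = 10 × 0.596 / (1 + 9 × 0.596)
  = 5.9600 / 6.3640 = 0.937

standardized alpha = 0.937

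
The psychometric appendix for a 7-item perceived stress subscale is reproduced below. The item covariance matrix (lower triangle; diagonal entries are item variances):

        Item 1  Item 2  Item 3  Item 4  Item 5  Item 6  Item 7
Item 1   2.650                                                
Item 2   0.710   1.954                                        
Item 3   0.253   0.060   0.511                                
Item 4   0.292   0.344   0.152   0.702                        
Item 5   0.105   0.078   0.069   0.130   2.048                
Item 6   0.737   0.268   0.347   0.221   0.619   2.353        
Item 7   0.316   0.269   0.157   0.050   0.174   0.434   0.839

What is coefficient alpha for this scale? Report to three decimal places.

Σσᵢ² = 2.650 + 1.954 + 0.511 + 0.702 + 2.048 + 2.353 + 0.839 = 11.057
Σ_{i<j} σ_ij = 5.785
total variance = 11.057 + 2 × 5.785 = 22.627
α = (k/(k−1))·(1 − Σσᵢ²/total variance) = (7/6)·(1 − 11.057/22.627) = 0.597

coefficient alpha = 0.597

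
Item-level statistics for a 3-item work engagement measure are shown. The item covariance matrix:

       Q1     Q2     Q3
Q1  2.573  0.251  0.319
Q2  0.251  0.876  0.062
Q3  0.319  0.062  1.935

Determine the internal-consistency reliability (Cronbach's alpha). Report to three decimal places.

Cronbach's alpha = 0.285

Σσᵢ² = 2.573 + 0.876 + 1.935 = 5.384
Sum of off-diagonal covariances = 0.632
σ²_T = 5.384 + 2 × 0.632 = 6.648
α = (k/(k−1))·(1 − Σσᵢ²/σ²_T) = (3/2)·(1 − 5.384/6.648) = 0.285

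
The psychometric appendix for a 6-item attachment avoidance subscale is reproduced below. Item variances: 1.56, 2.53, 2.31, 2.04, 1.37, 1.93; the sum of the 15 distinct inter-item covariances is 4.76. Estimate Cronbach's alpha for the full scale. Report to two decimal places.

Cronbach's alpha = 0.54

Σσᵢ² = 1.56 + 2.53 + 2.31 + 2.04 + 1.37 + 1.93 = 11.74
Sum of distinct covariances = 4.76
total variance = Σσᵢ² + 2·Σcov = 11.74 + 2 × 4.76 = 21.26
α = (6/5)·(1 − 11.74/21.26) = 0.54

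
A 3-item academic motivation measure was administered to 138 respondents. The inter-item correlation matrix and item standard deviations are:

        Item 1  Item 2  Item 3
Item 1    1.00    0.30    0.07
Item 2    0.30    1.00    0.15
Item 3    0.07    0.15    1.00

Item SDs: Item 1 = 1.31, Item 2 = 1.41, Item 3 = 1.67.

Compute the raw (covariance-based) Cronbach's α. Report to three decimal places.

Σσ²ᵢ = 1.31² + 1.41² + 1.67² = 6.4931
Covariances σ_ij = r_ij · s_i · s_j:
  σ(Item 1,Item 2) = 0.30 × 1.31 × 1.41 = 0.5541
  σ(Item 1,Item 3) = 0.07 × 1.31 × 1.67 = 0.1531
  σ(Item 2,Item 3) = 0.15 × 1.41 × 1.67 = 0.3532
σ²_T = Σσ²ᵢ + 2·Σσ_ij = 6.4931 + 2 × 1.0604 = 8.6139
α = (3/2)·(1 − 6.4931/8.6139) = 0.369

α = 0.369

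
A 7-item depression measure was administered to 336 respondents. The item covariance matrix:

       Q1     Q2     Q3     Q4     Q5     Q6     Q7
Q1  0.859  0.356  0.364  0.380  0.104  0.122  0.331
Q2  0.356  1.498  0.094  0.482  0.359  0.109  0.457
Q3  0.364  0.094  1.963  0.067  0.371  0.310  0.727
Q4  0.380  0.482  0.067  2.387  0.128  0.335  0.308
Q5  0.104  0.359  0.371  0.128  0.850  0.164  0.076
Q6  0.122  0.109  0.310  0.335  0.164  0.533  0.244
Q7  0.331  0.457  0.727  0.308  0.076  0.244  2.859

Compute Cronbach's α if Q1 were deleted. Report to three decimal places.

Remaining items: Q2, Q3, Q4, Q5, Q6, Q7 (k = 6).
sum of item variances = 1.498 + 1.963 + 2.387 + 0.850 + 0.533 + 2.859 = 10.090
Var(T) = 10.090 + 2 × 4.231 = 18.552
α (item deleted) = (6/5)·(1 − 10.090/18.552) = 0.547

α = 0.547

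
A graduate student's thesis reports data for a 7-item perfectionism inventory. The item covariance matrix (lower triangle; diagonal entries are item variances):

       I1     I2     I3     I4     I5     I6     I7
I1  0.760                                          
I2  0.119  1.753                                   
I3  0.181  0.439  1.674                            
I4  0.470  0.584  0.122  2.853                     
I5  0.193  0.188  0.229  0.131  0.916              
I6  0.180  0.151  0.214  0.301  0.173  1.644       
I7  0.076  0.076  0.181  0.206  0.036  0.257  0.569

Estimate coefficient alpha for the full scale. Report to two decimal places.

coefficient alpha = 0.55

sum of item variances = 0.760 + 1.753 + 1.674 + 2.853 + 0.916 + 1.644 + 0.569 = 10.169
Sum of the distinct covariances = 4.507
σ²_total = 10.169 + 2 × 4.507 = 19.183
α = (k/(k−1))·(1 − sum of item variances/σ²_total) = (7/6)·(1 − 10.169/19.183) = 0.55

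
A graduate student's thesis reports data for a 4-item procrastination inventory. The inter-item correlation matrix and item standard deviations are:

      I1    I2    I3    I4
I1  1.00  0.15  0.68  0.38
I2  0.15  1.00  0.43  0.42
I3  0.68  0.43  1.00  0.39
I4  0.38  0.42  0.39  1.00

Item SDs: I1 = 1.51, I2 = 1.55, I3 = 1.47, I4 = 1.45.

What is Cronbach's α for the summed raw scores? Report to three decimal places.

Σσ²ᵢ = 1.51² + 1.55² + 1.47² + 1.45² = 8.9460
Covariances σ_ij = r_ij · s_i · s_j:
  σ(I1,I2) = 0.15 × 1.51 × 1.55 = 0.3511
  σ(I1,I3) = 0.68 × 1.51 × 1.47 = 1.5094
  σ(I1,I4) = 0.38 × 1.51 × 1.45 = 0.8320
  σ(I2,I3) = 0.43 × 1.55 × 1.47 = 0.9798
  σ(I2,I4) = 0.42 × 1.55 × 1.45 = 0.9439
  σ(I3,I4) = 0.39 × 1.47 × 1.45 = 0.8313
σ²_T = Σσ²ᵢ + 2·Σσ_ij = 8.9460 + 2 × 5.4475 = 19.8410
α = (4/3)·(1 − 8.9460/19.8410) = 0.732

Cronbach's α = 0.732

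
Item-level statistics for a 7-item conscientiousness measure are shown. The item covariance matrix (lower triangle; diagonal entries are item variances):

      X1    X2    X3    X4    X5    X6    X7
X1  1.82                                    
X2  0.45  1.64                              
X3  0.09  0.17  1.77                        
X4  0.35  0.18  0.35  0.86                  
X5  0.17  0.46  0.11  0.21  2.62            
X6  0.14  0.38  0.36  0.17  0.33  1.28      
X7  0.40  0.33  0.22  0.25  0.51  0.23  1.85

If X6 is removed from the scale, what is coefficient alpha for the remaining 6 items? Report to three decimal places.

coefficient alpha = 0.535

Remaining items: X1, X2, X3, X4, X5, X7 (k = 6).
sum of item variances = 1.82 + 1.64 + 1.77 + 0.86 + 2.62 + 1.85 = 10.56
σ²_total = 10.56 + 2 × 4.25 = 19.06
α (item deleted) = (6/5)·(1 − 10.56/19.06) = 0.535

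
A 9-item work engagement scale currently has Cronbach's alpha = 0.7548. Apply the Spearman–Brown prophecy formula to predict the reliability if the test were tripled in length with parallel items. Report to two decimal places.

Length factor m = 3
α' = m·α / (1 + (m−1)·α)
   = 3 × 0.7548 / (1 + (3 − 1) × 0.7548)
   = 2.2644 / 2.5096 = 0.90

predicted reliability = 0.90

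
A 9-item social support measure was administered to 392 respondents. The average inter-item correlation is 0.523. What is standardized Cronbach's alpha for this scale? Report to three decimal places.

standardized Cronbach's alpha = 0.908

Standardized α = k·r̄ / (1 + (k−1)·r̄) = 9 × 0.523 / (1 + 8 × 0.523)
  = 4.7070 / 5.1840 = 0.908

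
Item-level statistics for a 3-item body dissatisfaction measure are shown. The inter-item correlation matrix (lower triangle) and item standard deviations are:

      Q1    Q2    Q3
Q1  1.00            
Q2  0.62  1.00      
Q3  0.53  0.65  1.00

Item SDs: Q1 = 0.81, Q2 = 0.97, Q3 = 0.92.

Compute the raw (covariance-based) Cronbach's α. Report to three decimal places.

Cronbach's α = 0.817

Σσ²ᵢ = 0.81² + 0.97² + 0.92² = 2.4434
Covariances σ_ij = r_ij · s_i · s_j:
  σ(Q1,Q2) = 0.62 × 0.81 × 0.97 = 0.4871
  σ(Q1,Q3) = 0.53 × 0.81 × 0.92 = 0.3950
  σ(Q2,Q3) = 0.65 × 0.97 × 0.92 = 0.5801
σ²_T = Σσ²ᵢ + 2·Σσ_ij = 2.4434 + 2 × 1.4622 = 5.3678
α = (3/2)·(1 − 2.4434/5.3678) = 0.817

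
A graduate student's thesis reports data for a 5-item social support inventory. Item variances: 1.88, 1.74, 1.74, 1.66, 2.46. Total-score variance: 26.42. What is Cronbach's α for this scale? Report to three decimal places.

Cronbach's α = 0.801

Σσ²ᵢ = 1.88 + 1.74 + 1.74 + 1.66 + 2.46 = 9.48
α = (k/(k−1))·(1 − Σσ²ᵢ/Var(T)) = (5/4)·(1 − 9.48/26.42) = 0.801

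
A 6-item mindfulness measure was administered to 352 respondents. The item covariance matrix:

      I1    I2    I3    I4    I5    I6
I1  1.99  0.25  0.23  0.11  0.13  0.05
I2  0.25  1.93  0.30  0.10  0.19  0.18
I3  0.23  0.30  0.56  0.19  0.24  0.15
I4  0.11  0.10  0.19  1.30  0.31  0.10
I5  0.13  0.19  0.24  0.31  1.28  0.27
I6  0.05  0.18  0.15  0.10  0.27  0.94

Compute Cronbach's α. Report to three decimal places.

α = 0.494

sum of item variances = 1.99 + 1.93 + 0.56 + 1.30 + 1.28 + 0.94 = 8.00
Sum of the distinct covariances = 2.80
σ²_T = 8.00 + 2 × 2.80 = 13.60
α = (k/(k−1))·(1 − sum of item variances/σ²_T) = (6/5)·(1 − 8.00/13.60) = 0.494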